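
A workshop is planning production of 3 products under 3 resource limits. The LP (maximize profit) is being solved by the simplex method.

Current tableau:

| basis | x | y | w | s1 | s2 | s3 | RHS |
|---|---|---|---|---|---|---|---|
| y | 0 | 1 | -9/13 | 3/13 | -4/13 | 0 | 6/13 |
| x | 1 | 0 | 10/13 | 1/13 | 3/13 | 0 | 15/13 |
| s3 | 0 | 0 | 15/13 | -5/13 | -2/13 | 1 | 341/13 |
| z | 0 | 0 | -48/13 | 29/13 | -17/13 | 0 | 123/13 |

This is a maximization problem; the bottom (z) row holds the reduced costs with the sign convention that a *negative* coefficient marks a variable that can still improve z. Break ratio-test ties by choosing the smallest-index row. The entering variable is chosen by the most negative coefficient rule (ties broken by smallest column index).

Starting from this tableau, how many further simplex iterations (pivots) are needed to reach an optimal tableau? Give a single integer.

2

pivot: w in, x out → z = 15
pivot: s2 in, w out → z = 16
No improving column remains; optimal.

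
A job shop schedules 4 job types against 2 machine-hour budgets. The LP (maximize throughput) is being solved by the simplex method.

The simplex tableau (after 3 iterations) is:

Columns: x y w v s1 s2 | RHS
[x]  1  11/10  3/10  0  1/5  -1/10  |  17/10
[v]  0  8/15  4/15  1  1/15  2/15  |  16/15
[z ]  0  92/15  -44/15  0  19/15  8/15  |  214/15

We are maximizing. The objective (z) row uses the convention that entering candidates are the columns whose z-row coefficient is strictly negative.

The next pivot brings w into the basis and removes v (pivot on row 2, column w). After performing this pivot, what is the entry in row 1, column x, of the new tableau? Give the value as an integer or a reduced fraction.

Pivot element is row 2, column w: 4/15.
Normalize row 2: new (row 2, x) = 0/(4/15) = 0.
row 1 ← row 1 − (3/10)·(new row 2): 1 − (3/10)·0 = 1.

1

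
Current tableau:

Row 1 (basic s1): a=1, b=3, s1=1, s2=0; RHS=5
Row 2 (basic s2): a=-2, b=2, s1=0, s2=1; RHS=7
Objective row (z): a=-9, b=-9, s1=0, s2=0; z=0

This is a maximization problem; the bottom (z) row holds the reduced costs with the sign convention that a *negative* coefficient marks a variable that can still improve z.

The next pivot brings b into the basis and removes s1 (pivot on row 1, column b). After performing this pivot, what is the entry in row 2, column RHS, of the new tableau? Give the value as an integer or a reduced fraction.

Pivot element is row 1, column b: 3.
Normalize row 1: new (row 1, RHS) = 5/3 = 5/3.
row 2 ← row 2 − 2·(new row 1): 7 − 2·(5/3) = 11/3.

11/3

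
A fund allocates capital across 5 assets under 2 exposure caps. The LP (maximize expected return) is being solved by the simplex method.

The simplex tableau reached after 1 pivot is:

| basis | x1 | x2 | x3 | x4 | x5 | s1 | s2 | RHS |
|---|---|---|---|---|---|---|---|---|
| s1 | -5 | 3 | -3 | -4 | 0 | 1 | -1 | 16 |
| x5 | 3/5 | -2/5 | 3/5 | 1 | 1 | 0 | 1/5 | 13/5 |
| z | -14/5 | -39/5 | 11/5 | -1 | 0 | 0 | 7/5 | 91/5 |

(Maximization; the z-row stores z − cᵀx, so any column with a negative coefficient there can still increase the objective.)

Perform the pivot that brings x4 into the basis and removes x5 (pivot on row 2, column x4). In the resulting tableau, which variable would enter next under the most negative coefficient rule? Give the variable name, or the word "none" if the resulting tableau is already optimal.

x2

Pivot element 1. New z-row = old z-row − (-1)·(row 2/1).
Updated z-row coefficients: x1: -11/5, x2: -41/5, x3: 14/5, x4: 0, x5: 1, s1: 0, s2: 8/5.
The most negative is -41/5 in column x2, so x2 would enter next.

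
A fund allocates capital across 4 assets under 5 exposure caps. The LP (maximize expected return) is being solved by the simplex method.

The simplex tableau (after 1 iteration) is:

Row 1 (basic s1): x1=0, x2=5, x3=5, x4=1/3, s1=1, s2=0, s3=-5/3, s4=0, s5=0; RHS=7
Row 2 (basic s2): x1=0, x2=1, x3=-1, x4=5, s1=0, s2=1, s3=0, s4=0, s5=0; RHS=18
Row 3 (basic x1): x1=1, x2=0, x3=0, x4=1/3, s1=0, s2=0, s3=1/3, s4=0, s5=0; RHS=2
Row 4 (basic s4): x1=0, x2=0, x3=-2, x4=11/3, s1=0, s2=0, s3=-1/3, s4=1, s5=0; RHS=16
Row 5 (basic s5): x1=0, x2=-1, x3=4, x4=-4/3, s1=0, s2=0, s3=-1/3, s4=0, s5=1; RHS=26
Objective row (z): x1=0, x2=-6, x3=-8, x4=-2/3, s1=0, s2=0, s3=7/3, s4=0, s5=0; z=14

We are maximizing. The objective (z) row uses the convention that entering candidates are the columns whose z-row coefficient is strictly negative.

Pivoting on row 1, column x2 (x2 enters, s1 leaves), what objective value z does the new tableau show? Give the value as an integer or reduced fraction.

Minimum ratio for x2: 7/5 = 7/5.
z changes by −(z-row coeff of x2)·ratio = −(-6)·(7/5) = 42/5.
New z = 14 + (42/5) = 112/5.

112/5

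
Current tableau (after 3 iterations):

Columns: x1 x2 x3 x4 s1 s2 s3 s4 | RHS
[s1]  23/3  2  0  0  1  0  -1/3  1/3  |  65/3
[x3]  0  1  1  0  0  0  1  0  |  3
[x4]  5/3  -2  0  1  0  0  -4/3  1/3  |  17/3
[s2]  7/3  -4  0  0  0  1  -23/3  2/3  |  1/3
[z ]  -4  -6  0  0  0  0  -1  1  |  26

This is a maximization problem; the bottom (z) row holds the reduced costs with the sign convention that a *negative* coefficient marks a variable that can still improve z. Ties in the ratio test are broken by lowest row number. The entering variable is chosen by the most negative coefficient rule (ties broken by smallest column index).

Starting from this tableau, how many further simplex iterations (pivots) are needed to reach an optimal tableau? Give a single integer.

2

pivot: x2 in, x3 out → z = 44
pivot: x1 in, s1 out → z = 1200/23
No improving column remains; optimal.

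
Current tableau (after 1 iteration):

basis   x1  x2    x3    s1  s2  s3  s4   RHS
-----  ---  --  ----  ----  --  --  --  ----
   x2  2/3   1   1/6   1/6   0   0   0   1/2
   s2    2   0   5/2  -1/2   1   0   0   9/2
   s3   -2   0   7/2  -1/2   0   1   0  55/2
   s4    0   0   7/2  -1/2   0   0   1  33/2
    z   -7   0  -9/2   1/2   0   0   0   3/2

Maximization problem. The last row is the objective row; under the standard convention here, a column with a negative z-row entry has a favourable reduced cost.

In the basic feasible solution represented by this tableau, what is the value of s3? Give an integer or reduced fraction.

s3 is basic (row 3); its value is the RHS of that row: 55/2.

55/2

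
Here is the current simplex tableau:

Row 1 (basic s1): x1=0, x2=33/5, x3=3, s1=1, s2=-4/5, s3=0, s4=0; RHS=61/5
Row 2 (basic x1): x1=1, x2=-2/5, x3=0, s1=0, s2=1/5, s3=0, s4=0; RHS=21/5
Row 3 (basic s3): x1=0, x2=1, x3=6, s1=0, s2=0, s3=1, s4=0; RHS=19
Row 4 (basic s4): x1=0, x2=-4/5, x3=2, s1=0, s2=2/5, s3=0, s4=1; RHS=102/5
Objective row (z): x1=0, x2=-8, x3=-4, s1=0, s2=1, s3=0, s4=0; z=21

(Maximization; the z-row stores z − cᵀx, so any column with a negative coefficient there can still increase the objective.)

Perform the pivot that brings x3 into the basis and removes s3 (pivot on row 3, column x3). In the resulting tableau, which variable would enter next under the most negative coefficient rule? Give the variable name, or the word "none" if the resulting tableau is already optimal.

x2

Pivot element 6. New z-row = old z-row − (-4)·(row 3/6).
Updated z-row coefficients: x1: 0, x2: -22/3, x3: 0, s1: 0, s2: 1, s3: 2/3, s4: 0.
The most negative is -22/3 in column x2, so x2 would enter next.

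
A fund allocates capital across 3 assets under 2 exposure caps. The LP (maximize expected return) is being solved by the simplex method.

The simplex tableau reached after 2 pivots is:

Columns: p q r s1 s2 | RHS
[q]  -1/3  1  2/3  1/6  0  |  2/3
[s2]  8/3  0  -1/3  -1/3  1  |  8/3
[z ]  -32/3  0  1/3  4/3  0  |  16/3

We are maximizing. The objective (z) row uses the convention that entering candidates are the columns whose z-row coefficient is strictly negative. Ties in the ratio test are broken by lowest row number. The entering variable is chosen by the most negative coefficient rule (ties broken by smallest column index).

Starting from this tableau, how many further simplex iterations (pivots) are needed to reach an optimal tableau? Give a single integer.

2

pivot: p in, s2 out → z = 16
pivot: r in, q out → z = 88/5
No improving column remains; optimal.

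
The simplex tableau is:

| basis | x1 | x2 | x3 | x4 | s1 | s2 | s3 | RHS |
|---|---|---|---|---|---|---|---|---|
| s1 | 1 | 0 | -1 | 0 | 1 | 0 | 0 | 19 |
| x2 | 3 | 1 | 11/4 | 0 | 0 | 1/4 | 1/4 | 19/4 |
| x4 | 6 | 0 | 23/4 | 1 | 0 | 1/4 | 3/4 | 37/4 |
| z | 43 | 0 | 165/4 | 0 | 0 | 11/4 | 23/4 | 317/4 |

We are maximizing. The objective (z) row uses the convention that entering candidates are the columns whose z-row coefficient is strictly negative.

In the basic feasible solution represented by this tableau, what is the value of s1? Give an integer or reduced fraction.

19

s1 is basic (row 1); its value is the RHS of that row: 19.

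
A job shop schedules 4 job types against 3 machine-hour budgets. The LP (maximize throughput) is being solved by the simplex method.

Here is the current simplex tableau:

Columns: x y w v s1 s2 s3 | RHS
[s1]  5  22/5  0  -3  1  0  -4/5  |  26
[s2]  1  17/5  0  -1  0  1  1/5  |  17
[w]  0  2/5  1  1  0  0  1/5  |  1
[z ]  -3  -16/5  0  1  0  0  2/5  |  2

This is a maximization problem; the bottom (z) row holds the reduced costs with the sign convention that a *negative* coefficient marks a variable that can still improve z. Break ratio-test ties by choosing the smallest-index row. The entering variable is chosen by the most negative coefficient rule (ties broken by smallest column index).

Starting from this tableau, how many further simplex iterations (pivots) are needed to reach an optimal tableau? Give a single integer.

pivot: y in, w out → z = 10
pivot: x in, s1 out → z = 19
No improving column remains; optimal.

2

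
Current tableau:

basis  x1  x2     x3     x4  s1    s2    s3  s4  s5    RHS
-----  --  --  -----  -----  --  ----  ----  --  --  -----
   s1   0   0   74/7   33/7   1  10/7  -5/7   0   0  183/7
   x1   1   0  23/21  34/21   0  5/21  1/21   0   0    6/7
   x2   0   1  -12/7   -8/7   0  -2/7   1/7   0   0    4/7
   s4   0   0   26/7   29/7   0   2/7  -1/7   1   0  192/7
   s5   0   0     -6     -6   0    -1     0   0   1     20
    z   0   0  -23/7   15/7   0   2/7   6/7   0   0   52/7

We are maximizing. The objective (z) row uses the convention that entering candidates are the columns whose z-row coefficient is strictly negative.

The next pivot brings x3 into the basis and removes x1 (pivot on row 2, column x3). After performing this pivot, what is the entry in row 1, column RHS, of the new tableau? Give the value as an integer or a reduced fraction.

411/23

Pivot element is row 2, column x3: 23/21.
Normalize row 2: new (row 2, RHS) = (6/7)/(23/21) = 18/23.
row 1 ← row 1 − (74/7)·(new row 2): 183/7 − (74/7)·(18/23) = 411/23.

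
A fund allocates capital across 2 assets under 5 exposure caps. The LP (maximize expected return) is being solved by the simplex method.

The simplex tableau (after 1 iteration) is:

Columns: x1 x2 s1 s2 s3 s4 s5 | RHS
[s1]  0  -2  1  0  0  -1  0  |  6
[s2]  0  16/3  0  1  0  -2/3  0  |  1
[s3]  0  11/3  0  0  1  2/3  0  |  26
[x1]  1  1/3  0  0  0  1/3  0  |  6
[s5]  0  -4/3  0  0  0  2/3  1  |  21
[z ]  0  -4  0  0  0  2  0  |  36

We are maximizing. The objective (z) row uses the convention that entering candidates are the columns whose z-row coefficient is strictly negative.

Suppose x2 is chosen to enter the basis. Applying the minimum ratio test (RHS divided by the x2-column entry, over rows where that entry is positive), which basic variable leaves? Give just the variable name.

s2

Ratios: row 1 (s1): entry -2 ≤ 0, skip; row 2 (s2): 1/(16/3) = 3/16; row 3 (s3): 26/(11/3) = 78/11; row 4 (x1): 6/(1/3) = 18; row 5 (s5): entry -4/3 ≤ 0, skip.
Minimum ratio 3/16 is in the s2 row, so s2 leaves.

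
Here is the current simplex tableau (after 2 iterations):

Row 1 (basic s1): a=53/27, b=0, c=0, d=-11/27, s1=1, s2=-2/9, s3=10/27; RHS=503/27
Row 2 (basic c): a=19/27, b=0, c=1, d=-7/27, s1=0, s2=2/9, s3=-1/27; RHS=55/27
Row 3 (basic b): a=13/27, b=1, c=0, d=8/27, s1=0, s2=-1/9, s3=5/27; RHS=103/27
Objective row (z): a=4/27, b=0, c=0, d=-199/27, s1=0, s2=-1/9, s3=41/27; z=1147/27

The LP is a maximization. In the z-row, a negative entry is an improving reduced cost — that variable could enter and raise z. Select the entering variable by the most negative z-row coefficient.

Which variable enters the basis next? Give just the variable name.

Objective-row coefficients: a: 4/27, b: 0, c: 0, d: -199/27, s1: 0, s2: -1/9, s3: 41/27.
The most negative is -199/27 in column d, so d enters.

d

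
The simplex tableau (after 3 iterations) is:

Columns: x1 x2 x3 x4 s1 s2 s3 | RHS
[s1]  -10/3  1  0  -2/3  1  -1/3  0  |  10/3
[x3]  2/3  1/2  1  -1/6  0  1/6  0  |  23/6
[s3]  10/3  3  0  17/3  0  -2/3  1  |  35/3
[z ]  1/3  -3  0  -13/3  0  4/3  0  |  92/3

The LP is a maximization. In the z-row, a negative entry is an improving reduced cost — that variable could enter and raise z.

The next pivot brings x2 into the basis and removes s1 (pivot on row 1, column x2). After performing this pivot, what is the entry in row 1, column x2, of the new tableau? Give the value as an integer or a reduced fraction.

Pivot element is row 1, column x2: 1.
Normalize row 1: new (row 1, x2) = 1/1 = 1.
Row 1 is the pivot row, so the entry is 1.

1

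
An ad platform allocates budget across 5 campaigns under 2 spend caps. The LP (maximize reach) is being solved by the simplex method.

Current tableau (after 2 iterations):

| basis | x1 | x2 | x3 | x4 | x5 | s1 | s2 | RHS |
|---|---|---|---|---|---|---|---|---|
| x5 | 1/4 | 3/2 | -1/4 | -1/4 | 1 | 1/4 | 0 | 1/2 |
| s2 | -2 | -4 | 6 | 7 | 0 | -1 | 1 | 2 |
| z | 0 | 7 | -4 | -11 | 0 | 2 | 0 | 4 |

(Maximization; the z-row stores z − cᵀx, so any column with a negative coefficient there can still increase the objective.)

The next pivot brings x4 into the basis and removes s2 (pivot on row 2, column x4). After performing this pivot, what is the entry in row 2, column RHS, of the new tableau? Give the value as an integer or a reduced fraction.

Pivot element is row 2, column x4: 7.
Normalize row 2: new (row 2, RHS) = 2/7 = 2/7.
Row 2 is the pivot row, so the entry is 2/7.

2/7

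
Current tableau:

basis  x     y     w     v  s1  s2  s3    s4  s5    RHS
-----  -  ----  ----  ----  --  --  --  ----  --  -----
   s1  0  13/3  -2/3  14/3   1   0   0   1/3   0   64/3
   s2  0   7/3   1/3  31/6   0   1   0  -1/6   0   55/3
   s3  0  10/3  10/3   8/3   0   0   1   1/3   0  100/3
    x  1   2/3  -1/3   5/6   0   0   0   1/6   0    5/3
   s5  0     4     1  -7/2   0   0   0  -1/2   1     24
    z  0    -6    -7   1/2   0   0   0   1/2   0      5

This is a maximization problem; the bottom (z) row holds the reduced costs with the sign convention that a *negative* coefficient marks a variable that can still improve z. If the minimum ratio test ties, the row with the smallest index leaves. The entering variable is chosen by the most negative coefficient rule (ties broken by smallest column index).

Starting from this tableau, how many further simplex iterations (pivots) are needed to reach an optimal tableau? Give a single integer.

pivot: w in, s3 out → z = 75
No improving column remains; optimal.

1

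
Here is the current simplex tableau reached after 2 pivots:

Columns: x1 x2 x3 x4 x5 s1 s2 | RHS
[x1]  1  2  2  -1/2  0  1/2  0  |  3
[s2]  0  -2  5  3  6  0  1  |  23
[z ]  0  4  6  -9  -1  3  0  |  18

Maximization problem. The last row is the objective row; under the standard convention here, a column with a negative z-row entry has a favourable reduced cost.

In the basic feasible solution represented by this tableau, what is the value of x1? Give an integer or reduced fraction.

3

x1 is basic (row 1); its value is the RHS of that row: 3.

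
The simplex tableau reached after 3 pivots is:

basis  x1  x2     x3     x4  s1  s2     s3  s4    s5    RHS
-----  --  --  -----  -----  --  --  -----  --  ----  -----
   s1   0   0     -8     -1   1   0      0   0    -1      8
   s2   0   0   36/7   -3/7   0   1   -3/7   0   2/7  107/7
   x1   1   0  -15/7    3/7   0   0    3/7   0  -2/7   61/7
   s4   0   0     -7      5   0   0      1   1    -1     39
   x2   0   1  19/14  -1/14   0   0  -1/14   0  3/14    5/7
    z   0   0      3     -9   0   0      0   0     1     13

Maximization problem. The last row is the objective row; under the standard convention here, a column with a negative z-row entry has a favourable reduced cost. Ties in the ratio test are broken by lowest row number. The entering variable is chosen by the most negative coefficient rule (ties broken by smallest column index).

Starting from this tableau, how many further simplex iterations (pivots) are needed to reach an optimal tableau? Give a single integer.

pivot: x4 in, s4 out → z = 416/5
pivot: x3 in, x2 out → z = 1022/11
No improving column remains; optimal.

2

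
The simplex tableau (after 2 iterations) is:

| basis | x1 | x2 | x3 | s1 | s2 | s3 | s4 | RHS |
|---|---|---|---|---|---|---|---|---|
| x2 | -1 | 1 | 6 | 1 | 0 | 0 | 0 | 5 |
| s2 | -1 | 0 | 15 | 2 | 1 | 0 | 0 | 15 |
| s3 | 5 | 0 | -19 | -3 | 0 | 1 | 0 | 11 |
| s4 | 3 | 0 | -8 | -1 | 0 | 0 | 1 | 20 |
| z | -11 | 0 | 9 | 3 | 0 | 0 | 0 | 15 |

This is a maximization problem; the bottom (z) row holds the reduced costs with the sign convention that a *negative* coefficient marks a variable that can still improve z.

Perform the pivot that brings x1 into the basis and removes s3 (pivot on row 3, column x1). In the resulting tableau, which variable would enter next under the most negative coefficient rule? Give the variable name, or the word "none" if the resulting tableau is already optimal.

Pivot element 5. New z-row = old z-row − (-11)·(row 3/5).
Updated z-row coefficients: x1: 0, x2: 0, x3: -164/5, s1: -18/5, s2: 0, s3: 11/5, s4: 0.
The most negative is -164/5 in column x3, so x3 would enter next.

x3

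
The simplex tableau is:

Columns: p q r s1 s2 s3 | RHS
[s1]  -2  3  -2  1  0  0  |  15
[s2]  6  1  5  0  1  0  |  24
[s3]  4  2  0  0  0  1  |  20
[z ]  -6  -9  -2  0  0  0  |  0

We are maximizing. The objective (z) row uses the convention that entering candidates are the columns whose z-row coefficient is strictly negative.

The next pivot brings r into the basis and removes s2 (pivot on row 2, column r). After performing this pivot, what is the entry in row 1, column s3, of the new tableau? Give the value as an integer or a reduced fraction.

Pivot element is row 2, column r: 5.
Normalize row 2: new (row 2, s3) = 0/5 = 0.
row 1 ← row 1 − (-2)·(new row 2): 0 − (-2)·0 = 0.

0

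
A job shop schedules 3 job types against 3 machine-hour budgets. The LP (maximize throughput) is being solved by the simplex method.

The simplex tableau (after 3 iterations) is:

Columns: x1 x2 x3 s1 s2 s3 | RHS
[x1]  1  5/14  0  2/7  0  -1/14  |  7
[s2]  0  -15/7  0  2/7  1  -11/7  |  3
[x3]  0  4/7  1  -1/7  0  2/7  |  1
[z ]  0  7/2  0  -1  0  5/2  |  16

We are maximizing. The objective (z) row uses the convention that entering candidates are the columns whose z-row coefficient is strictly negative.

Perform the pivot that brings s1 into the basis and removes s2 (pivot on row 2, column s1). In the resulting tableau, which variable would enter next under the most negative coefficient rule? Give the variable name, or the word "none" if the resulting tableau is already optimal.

Pivot element 2/7. New z-row = old z-row − (-1)·(row 2/(2/7)).
Updated z-row coefficients: x1: 0, x2: -4, x3: 0, s1: 0, s2: 7/2, s3: -3.
The most negative is -4 in column x2, so x2 would enter next.

x2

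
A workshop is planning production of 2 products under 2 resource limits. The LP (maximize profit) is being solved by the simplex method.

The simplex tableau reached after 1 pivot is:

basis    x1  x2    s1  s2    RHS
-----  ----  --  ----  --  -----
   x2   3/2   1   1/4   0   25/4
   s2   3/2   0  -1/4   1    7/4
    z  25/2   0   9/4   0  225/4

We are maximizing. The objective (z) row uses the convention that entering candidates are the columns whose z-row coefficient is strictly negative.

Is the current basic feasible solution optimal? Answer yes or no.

No objective-row coefficient is strictly negative, so no entering variable exists; the tableau is optimal.

yes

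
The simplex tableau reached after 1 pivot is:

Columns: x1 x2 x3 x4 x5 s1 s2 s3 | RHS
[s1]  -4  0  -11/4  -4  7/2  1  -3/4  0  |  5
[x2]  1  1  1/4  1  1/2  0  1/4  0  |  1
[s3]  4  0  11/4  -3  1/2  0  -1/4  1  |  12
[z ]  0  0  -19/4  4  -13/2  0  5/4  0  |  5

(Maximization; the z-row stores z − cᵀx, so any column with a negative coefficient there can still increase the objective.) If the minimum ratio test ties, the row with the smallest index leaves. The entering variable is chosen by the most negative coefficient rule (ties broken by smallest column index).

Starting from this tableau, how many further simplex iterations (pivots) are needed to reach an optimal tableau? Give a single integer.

pivot: x5 in, s1 out → z = 100/7
pivot: x3 in, x2 out → z = 56/3
pivot: s1 in, x5 out → z = 24
No improving column remains; optimal.

3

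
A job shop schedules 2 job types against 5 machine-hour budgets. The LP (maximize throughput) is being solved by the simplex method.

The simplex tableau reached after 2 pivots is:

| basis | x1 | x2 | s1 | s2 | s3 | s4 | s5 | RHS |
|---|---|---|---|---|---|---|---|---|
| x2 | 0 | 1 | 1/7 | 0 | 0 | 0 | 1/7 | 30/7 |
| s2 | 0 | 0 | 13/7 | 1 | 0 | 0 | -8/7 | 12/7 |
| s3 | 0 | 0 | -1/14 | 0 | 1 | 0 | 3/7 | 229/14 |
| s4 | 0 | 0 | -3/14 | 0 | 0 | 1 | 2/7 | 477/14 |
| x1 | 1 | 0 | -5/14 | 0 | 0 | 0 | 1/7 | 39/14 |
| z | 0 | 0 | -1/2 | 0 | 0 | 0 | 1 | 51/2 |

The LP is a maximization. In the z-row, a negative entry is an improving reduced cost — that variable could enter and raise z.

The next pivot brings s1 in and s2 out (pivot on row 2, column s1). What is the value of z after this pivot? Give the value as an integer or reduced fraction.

675/26

Minimum ratio for s1: (12/7)/(13/7) = 12/13.
z changes by −(z-row coeff of s1)·ratio = −(-1/2)·(12/13) = 6/13.
New z = 51/2 + (6/13) = 675/26.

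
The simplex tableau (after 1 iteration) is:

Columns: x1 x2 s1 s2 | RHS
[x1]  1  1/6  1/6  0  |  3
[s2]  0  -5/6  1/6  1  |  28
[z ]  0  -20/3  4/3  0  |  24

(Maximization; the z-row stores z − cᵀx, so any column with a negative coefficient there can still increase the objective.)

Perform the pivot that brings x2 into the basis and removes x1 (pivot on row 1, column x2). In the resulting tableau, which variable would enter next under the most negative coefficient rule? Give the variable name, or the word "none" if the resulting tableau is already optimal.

Pivot element 1/6. New z-row = old z-row − (-20/3)·(row 1/(1/6)).
Updated z-row coefficients: x1: 40, x2: 0, s1: 8, s2: 0.
No coefficient is strictly negative; the tableau after this pivot is optimal.

none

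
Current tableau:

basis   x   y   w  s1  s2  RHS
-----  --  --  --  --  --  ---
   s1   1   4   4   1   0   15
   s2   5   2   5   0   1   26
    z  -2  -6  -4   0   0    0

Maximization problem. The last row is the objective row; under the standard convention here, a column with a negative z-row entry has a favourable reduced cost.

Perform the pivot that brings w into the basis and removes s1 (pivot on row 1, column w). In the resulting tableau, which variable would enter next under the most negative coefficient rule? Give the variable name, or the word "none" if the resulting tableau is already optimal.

Pivot element 4. New z-row = old z-row − (-4)·(row 1/4).
Updated z-row coefficients: x: -1, y: -2, w: 0, s1: 1, s2: 0.
The most negative is -2 in column y, so y would enter next.

y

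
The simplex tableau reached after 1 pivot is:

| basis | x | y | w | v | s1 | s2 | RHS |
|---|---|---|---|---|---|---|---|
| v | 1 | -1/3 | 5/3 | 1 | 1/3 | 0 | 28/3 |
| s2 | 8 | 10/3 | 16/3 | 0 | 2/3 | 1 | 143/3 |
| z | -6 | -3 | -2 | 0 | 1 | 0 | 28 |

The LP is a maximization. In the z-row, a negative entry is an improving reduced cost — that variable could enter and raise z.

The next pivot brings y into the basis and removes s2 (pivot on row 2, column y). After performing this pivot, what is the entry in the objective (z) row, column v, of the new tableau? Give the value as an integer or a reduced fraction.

0

Pivot element is row 2, column y: 10/3.
Normalize row 2: new (row 2, v) = 0/(10/3) = 0.
z-row ← z-row − (-3)·(new row 2): 0 − (-3)·0 = 0.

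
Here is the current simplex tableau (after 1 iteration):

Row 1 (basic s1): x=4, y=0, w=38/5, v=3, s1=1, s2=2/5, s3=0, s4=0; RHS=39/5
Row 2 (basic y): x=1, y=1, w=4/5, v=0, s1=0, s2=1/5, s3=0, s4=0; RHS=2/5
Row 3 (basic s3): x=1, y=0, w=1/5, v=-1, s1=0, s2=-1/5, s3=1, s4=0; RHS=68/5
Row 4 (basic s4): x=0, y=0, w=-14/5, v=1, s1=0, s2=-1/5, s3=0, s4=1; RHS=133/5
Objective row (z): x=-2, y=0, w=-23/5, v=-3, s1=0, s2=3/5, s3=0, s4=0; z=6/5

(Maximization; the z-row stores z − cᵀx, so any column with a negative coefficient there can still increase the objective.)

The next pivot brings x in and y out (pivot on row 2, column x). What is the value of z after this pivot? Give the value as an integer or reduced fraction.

Minimum ratio for x: (2/5)/1 = 2/5.
z changes by −(z-row coeff of x)·ratio = −(-2)·(2/5) = 4/5.
New z = 6/5 + (4/5) = 2.

2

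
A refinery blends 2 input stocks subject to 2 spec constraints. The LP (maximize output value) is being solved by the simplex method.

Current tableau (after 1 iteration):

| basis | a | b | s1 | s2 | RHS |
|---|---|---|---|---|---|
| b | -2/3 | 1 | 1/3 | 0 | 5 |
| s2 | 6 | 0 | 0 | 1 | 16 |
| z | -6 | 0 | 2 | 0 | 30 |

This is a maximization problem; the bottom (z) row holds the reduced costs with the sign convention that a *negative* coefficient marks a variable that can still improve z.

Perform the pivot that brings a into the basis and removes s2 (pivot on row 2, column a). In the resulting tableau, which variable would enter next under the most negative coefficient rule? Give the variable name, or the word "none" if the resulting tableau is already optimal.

Pivot element 6. New z-row = old z-row − (-6)·(row 2/6).
Updated z-row coefficients: a: 0, b: 0, s1: 2, s2: 1.
No coefficient is strictly negative; the tableau after this pivot is optimal.

none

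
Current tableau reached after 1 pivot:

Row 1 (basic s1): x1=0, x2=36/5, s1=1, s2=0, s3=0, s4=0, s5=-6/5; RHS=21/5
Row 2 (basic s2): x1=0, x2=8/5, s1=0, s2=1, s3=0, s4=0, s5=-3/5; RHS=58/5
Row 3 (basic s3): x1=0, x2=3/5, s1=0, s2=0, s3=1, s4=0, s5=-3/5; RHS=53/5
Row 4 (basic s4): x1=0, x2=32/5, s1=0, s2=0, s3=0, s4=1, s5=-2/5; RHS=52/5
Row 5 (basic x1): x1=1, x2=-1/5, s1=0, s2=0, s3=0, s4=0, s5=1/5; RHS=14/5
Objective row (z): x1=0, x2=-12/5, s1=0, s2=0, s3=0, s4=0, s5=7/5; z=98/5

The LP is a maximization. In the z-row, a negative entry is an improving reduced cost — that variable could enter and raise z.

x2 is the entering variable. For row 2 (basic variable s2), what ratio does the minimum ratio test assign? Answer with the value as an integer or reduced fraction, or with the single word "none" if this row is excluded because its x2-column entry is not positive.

29/4

Ratio = RHS / (x2 entry) = (58/5) / (8/5) = 29/4.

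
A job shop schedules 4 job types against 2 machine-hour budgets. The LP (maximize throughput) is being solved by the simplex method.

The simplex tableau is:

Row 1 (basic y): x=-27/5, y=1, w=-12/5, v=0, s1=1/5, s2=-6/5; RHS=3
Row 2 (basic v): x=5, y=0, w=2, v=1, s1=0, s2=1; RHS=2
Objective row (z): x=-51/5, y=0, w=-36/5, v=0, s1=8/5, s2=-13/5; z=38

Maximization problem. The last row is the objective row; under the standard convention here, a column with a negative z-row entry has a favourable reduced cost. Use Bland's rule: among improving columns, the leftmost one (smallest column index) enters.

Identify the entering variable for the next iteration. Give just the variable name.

Objective-row coefficients: x: -51/5, y: 0, w: -36/5, v: 0, s1: 8/5, s2: -13/5.
Improving columns: x, w, s2. Bland's rule picks the smallest column index → x.

x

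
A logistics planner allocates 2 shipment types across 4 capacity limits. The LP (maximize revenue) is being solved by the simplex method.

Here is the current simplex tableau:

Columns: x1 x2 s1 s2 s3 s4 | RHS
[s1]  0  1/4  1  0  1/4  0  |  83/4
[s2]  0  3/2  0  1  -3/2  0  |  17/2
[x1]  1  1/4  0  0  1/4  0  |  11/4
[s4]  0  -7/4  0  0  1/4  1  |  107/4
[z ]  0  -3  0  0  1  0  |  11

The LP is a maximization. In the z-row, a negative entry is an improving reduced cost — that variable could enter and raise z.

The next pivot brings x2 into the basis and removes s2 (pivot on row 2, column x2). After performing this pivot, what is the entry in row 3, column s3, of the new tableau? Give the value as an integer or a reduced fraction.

Pivot element is row 2, column x2: 3/2.
Normalize row 2: new (row 2, s3) = (-3/2)/(3/2) = -1.
row 3 ← row 3 − (1/4)·(new row 2): 1/4 − (1/4)·(-1) = 1/2.

1/2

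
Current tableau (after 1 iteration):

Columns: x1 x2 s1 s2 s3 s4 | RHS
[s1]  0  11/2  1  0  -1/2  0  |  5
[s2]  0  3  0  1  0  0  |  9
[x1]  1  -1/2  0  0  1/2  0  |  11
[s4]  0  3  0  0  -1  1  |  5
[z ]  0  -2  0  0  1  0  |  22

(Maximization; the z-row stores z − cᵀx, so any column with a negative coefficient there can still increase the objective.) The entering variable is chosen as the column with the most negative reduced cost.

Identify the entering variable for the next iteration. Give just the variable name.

Objective-row coefficients: x1: 0, x2: -2, s1: 0, s2: 0, s3: 1, s4: 0.
The most negative is -2 in column x2, so x2 enters.

x2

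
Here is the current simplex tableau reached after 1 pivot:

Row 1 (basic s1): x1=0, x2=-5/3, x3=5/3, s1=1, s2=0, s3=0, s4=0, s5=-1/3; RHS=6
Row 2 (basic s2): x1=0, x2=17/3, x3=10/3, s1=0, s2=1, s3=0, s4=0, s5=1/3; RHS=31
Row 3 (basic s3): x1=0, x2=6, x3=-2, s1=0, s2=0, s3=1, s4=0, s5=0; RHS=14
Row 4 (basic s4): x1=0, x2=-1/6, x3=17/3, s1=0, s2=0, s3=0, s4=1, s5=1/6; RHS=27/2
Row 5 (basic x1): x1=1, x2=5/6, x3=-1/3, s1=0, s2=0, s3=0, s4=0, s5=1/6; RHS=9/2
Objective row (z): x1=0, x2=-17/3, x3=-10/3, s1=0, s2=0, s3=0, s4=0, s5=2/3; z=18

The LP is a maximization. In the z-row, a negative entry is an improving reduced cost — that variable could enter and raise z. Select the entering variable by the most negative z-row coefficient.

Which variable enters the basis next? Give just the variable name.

Objective-row coefficients: x1: 0, x2: -17/3, x3: -10/3, s1: 0, s2: 0, s3: 0, s4: 0, s5: 2/3.
The most negative is -17/3 in column x2, so x2 enters.

x2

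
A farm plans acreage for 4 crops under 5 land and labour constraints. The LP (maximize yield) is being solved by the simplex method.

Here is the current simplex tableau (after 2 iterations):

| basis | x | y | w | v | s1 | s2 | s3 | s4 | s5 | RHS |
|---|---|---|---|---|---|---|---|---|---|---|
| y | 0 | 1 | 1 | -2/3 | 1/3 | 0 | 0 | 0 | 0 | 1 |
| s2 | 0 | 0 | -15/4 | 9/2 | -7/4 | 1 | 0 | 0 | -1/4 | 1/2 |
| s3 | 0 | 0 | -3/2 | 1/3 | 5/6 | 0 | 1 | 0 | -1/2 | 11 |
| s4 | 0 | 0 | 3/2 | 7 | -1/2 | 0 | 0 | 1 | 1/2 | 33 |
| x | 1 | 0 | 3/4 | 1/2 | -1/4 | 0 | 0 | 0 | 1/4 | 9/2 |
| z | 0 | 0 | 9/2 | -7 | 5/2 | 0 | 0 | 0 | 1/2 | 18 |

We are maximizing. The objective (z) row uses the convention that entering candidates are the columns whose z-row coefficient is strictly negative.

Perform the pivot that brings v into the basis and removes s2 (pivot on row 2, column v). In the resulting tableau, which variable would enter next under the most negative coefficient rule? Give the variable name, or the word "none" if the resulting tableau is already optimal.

w

Pivot element 9/2. New z-row = old z-row − (-7)·(row 2/(9/2)).
Updated z-row coefficients: x: 0, y: 0, w: -4/3, v: 0, s1: -2/9, s2: 14/9, s3: 0, s4: 0, s5: 1/9.
The most negative is -4/3 in column w, so w would enter next.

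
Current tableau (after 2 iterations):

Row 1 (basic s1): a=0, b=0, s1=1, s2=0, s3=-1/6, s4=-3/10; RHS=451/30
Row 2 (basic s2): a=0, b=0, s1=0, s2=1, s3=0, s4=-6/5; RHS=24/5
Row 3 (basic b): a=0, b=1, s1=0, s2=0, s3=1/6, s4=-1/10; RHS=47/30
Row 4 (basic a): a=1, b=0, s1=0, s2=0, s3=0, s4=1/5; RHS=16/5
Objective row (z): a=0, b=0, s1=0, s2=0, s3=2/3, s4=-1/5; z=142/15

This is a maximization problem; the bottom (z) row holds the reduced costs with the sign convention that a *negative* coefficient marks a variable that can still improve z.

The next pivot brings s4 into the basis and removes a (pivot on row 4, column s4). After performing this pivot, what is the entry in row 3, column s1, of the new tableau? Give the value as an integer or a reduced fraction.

0

Pivot element is row 4, column s4: 1/5.
Normalize row 4: new (row 4, s1) = 0/(1/5) = 0.
row 3 ← row 3 − (-1/10)·(new row 4): 0 − (-1/10)·0 = 0.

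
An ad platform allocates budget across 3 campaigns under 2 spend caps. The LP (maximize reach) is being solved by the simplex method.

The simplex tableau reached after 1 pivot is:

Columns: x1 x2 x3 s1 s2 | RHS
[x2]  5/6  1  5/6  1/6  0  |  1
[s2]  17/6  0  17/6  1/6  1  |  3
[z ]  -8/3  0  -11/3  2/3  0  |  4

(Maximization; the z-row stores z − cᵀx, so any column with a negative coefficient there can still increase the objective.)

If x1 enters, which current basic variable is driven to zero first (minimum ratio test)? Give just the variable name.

Ratios: row 1 (x2): 1/(5/6) = 6/5; row 2 (s2): 3/(17/6) = 18/17.
Minimum ratio 18/17 is in the s2 row, so s2 leaves.

s2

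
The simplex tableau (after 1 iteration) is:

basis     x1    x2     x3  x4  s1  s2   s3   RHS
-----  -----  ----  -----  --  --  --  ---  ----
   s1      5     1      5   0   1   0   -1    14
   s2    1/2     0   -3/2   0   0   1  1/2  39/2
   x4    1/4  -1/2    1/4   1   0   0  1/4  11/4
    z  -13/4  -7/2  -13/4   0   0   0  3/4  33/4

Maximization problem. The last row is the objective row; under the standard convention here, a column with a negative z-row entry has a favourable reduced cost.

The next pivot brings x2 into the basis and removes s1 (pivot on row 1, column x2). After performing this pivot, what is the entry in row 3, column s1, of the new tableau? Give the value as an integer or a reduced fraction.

Pivot element is row 1, column x2: 1.
Normalize row 1: new (row 1, s1) = 1/1 = 1.
row 3 ← row 3 − (-1/2)·(new row 1): 0 − (-1/2)·1 = 1/2.

1/2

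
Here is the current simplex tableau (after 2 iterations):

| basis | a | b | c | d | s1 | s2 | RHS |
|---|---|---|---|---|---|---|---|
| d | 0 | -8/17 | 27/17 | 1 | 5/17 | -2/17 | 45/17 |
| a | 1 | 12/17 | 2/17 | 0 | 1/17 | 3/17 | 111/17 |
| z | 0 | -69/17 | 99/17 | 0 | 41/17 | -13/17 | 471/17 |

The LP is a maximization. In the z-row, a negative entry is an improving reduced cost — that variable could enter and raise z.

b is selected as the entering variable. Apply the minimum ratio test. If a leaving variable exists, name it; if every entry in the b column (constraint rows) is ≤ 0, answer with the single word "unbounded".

Ratios: row 1 (d): entry -8/17 ≤ 0, skip; row 2 (a): (111/17)/(12/17) = 37/4.
Minimum ratio is in the a row, so a leaves.

a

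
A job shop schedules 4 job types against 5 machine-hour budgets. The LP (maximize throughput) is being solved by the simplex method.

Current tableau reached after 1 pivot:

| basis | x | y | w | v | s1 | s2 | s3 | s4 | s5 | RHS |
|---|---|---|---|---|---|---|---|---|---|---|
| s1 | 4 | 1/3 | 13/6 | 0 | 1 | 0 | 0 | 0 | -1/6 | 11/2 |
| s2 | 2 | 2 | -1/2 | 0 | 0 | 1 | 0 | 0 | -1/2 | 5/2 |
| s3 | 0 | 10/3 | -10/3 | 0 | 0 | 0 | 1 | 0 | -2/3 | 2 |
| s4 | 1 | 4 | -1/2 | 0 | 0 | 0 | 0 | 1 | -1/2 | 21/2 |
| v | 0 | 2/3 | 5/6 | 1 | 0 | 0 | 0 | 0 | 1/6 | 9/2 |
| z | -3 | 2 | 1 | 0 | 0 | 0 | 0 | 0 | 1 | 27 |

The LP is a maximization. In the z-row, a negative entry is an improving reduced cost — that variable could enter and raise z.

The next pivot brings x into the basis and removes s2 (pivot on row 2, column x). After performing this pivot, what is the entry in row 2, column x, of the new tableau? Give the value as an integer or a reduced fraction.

Pivot element is row 2, column x: 2.
Normalize row 2: new (row 2, x) = 2/2 = 1.
Row 2 is the pivot row, so the entry is 1.

1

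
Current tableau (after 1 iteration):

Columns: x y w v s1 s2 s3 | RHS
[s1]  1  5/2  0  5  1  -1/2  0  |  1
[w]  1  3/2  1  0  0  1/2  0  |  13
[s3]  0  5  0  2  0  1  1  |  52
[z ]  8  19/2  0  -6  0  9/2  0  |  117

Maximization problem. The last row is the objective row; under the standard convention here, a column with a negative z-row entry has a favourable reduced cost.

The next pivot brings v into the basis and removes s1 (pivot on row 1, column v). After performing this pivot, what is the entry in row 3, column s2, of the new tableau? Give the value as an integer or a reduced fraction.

Pivot element is row 1, column v: 5.
Normalize row 1: new (row 1, s2) = (-1/2)/5 = -1/10.
row 3 ← row 3 − 2·(new row 1): 1 − 2·(-1/10) = 6/5.

6/5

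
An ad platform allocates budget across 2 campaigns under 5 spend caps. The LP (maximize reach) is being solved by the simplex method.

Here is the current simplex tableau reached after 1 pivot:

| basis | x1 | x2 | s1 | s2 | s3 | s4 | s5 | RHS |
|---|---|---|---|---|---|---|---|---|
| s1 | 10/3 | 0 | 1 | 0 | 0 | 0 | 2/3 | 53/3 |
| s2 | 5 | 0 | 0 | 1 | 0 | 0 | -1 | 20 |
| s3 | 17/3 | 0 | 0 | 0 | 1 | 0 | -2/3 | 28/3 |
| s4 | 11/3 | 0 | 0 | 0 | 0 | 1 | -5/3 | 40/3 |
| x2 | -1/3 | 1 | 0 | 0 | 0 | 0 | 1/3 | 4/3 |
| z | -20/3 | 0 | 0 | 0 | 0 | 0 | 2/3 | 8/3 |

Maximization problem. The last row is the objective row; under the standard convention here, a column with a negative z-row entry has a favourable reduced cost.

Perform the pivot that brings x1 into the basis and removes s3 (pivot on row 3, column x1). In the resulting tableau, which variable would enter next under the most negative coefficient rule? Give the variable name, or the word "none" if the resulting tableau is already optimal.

s5

Pivot element 17/3. New z-row = old z-row − (-20/3)·(row 3/(17/3)).
Updated z-row coefficients: x1: 0, x2: 0, s1: 0, s2: 0, s3: 20/17, s4: 0, s5: -2/17.
The most negative is -2/17 in column s5, so s5 would enter next.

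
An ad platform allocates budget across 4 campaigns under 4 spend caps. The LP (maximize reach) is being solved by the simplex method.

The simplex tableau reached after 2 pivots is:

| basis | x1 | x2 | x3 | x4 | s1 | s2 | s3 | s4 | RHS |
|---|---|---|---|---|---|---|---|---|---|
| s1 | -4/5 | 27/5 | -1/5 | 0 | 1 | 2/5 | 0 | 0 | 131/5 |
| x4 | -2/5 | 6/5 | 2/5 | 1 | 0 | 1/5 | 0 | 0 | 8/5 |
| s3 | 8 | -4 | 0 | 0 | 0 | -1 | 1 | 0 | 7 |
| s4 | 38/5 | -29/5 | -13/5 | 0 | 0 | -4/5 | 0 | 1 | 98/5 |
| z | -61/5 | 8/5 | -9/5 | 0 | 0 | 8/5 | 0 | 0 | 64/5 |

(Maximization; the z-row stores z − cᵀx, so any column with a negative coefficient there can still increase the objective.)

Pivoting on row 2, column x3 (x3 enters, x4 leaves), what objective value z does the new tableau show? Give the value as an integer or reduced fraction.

Minimum ratio for x3: (8/5)/(2/5) = 4.
z changes by −(z-row coeff of x3)·ratio = −(-9/5)·4 = 36/5.
New z = 64/5 + (36/5) = 20.

20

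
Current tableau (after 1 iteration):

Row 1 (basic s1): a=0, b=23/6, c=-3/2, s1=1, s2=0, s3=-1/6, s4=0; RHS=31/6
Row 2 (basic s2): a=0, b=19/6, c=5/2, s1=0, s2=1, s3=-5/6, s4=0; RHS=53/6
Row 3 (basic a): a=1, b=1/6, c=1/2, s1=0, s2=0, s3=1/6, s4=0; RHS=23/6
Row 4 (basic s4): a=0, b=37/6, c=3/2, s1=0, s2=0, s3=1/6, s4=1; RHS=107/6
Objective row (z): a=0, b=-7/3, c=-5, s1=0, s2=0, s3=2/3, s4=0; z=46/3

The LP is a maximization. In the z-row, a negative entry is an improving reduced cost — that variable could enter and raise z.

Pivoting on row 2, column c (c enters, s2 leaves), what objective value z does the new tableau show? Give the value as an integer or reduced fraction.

33

Minimum ratio for c: (53/6)/(5/2) = 53/15.
z changes by −(z-row coeff of c)·ratio = −(-5)·(53/15) = 53/3.
New z = 46/3 + (53/3) = 33.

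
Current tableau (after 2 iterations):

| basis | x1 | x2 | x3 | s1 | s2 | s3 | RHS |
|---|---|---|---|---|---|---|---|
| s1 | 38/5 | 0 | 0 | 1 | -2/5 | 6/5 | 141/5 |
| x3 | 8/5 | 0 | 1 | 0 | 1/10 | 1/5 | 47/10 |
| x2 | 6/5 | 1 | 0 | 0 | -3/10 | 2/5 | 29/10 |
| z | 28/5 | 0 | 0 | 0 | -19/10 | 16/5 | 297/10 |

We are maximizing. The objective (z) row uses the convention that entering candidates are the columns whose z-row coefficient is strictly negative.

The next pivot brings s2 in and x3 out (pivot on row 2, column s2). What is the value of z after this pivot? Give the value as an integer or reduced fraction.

Minimum ratio for s2: (47/10)/(1/10) = 47.
z changes by −(z-row coeff of s2)·ratio = −(-19/10)·47 = 893/10.
New z = 297/10 + (893/10) = 119.

119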